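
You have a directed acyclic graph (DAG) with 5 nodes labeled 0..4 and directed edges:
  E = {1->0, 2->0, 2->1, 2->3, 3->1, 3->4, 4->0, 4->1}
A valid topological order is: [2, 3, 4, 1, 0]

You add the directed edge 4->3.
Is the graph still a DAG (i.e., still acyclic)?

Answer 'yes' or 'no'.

Answer: no

Derivation:
Given toposort: [2, 3, 4, 1, 0]
Position of 4: index 2; position of 3: index 1
New edge 4->3: backward (u after v in old order)
Backward edge: old toposort is now invalid. Check if this creates a cycle.
Does 3 already reach 4? Reachable from 3: [0, 1, 3, 4]. YES -> cycle!
Still a DAG? no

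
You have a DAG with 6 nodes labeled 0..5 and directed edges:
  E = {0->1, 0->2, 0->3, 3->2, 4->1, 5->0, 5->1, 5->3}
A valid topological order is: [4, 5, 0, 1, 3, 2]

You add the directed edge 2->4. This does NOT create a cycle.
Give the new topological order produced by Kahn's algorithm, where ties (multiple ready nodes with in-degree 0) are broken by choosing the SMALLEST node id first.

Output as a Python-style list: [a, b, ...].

Answer: [5, 0, 3, 2, 4, 1]

Derivation:
Old toposort: [4, 5, 0, 1, 3, 2]
Added edge: 2->4
Position of 2 (5) > position of 4 (0). Must reorder: 2 must now come before 4.
Run Kahn's algorithm (break ties by smallest node id):
  initial in-degrees: [1, 3, 2, 2, 1, 0]
  ready (indeg=0): [5]
  pop 5: indeg[0]->0; indeg[1]->2; indeg[3]->1 | ready=[0] | order so far=[5]
  pop 0: indeg[1]->1; indeg[2]->1; indeg[3]->0 | ready=[3] | order so far=[5, 0]
  pop 3: indeg[2]->0 | ready=[2] | order so far=[5, 0, 3]
  pop 2: indeg[4]->0 | ready=[4] | order so far=[5, 0, 3, 2]
  pop 4: indeg[1]->0 | ready=[1] | order so far=[5, 0, 3, 2, 4]
  pop 1: no out-edges | ready=[] | order so far=[5, 0, 3, 2, 4, 1]
  Result: [5, 0, 3, 2, 4, 1]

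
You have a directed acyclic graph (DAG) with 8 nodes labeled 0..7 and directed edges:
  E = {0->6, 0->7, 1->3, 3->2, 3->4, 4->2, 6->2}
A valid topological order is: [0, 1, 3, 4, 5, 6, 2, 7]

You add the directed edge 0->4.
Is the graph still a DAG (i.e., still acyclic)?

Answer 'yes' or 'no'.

Answer: yes

Derivation:
Given toposort: [0, 1, 3, 4, 5, 6, 2, 7]
Position of 0: index 0; position of 4: index 3
New edge 0->4: forward
Forward edge: respects the existing order. Still a DAG, same toposort still valid.
Still a DAG? yes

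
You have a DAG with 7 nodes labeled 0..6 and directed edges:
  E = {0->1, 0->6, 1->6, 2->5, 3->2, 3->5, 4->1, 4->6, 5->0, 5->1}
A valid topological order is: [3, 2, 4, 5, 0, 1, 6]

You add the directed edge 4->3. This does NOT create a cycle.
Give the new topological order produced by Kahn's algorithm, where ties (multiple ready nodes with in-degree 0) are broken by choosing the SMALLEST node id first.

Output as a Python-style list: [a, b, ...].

Answer: [4, 3, 2, 5, 0, 1, 6]

Derivation:
Old toposort: [3, 2, 4, 5, 0, 1, 6]
Added edge: 4->3
Position of 4 (2) > position of 3 (0). Must reorder: 4 must now come before 3.
Run Kahn's algorithm (break ties by smallest node id):
  initial in-degrees: [1, 3, 1, 1, 0, 2, 3]
  ready (indeg=0): [4]
  pop 4: indeg[1]->2; indeg[3]->0; indeg[6]->2 | ready=[3] | order so far=[4]
  pop 3: indeg[2]->0; indeg[5]->1 | ready=[2] | order so far=[4, 3]
  pop 2: indeg[5]->0 | ready=[5] | order so far=[4, 3, 2]
  pop 5: indeg[0]->0; indeg[1]->1 | ready=[0] | order so far=[4, 3, 2, 5]
  pop 0: indeg[1]->0; indeg[6]->1 | ready=[1] | order so far=[4, 3, 2, 5, 0]
  pop 1: indeg[6]->0 | ready=[6] | order so far=[4, 3, 2, 5, 0, 1]
  pop 6: no out-edges | ready=[] | order so far=[4, 3, 2, 5, 0, 1, 6]
  Result: [4, 3, 2, 5, 0, 1, 6]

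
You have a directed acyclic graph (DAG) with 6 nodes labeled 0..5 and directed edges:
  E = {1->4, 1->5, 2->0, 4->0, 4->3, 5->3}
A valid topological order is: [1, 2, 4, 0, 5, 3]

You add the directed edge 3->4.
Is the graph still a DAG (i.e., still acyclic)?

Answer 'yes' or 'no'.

Answer: no

Derivation:
Given toposort: [1, 2, 4, 0, 5, 3]
Position of 3: index 5; position of 4: index 2
New edge 3->4: backward (u after v in old order)
Backward edge: old toposort is now invalid. Check if this creates a cycle.
Does 4 already reach 3? Reachable from 4: [0, 3, 4]. YES -> cycle!
Still a DAG? no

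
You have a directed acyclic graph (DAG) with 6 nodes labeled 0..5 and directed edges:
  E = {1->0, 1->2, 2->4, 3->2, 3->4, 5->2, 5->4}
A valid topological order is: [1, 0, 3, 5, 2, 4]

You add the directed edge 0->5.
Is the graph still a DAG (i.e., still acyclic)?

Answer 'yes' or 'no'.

Given toposort: [1, 0, 3, 5, 2, 4]
Position of 0: index 1; position of 5: index 3
New edge 0->5: forward
Forward edge: respects the existing order. Still a DAG, same toposort still valid.
Still a DAG? yes

Answer: yes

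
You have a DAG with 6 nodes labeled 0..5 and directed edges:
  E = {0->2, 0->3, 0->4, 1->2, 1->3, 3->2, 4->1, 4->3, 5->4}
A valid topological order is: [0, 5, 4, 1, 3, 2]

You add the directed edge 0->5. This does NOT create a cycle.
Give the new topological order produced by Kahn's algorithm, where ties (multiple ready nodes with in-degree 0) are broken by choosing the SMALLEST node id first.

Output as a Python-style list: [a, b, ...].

Answer: [0, 5, 4, 1, 3, 2]

Derivation:
Old toposort: [0, 5, 4, 1, 3, 2]
Added edge: 0->5
Position of 0 (0) < position of 5 (1). Old order still valid.
Run Kahn's algorithm (break ties by smallest node id):
  initial in-degrees: [0, 1, 3, 3, 2, 1]
  ready (indeg=0): [0]
  pop 0: indeg[2]->2; indeg[3]->2; indeg[4]->1; indeg[5]->0 | ready=[5] | order so far=[0]
  pop 5: indeg[4]->0 | ready=[4] | order so far=[0, 5]
  pop 4: indeg[1]->0; indeg[3]->1 | ready=[1] | order so far=[0, 5, 4]
  pop 1: indeg[2]->1; indeg[3]->0 | ready=[3] | order so far=[0, 5, 4, 1]
  pop 3: indeg[2]->0 | ready=[2] | order so far=[0, 5, 4, 1, 3]
  pop 2: no out-edges | ready=[] | order so far=[0, 5, 4, 1, 3, 2]
  Result: [0, 5, 4, 1, 3, 2]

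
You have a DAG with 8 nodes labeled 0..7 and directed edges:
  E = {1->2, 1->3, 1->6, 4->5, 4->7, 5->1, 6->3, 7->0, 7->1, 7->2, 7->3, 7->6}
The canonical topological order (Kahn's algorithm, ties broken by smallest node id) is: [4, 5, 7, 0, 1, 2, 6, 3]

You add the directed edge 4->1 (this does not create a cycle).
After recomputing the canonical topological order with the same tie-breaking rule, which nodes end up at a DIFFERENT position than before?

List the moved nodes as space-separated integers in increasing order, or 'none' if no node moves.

Old toposort: [4, 5, 7, 0, 1, 2, 6, 3]
Added edge 4->1
Recompute Kahn (smallest-id tiebreak):
  initial in-degrees: [1, 3, 2, 3, 0, 1, 2, 1]
  ready (indeg=0): [4]
  pop 4: indeg[1]->2; indeg[5]->0; indeg[7]->0 | ready=[5, 7] | order so far=[4]
  pop 5: indeg[1]->1 | ready=[7] | order so far=[4, 5]
  pop 7: indeg[0]->0; indeg[1]->0; indeg[2]->1; indeg[3]->2; indeg[6]->1 | ready=[0, 1] | order so far=[4, 5, 7]
  pop 0: no out-edges | ready=[1] | order so far=[4, 5, 7, 0]
  pop 1: indeg[2]->0; indeg[3]->1; indeg[6]->0 | ready=[2, 6] | order so far=[4, 5, 7, 0, 1]
  pop 2: no out-edges | ready=[6] | order so far=[4, 5, 7, 0, 1, 2]
  pop 6: indeg[3]->0 | ready=[3] | order so far=[4, 5, 7, 0, 1, 2, 6]
  pop 3: no out-edges | ready=[] | order so far=[4, 5, 7, 0, 1, 2, 6, 3]
New canonical toposort: [4, 5, 7, 0, 1, 2, 6, 3]
Compare positions:
  Node 0: index 3 -> 3 (same)
  Node 1: index 4 -> 4 (same)
  Node 2: index 5 -> 5 (same)
  Node 3: index 7 -> 7 (same)
  Node 4: index 0 -> 0 (same)
  Node 5: index 1 -> 1 (same)
  Node 6: index 6 -> 6 (same)
  Node 7: index 2 -> 2 (same)
Nodes that changed position: none

Answer: none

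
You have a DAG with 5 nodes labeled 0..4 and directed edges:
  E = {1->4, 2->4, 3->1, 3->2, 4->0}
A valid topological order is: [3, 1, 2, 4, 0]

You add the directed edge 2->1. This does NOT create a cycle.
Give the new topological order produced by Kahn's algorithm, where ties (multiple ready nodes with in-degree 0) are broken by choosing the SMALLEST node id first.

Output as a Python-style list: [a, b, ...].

Old toposort: [3, 1, 2, 4, 0]
Added edge: 2->1
Position of 2 (2) > position of 1 (1). Must reorder: 2 must now come before 1.
Run Kahn's algorithm (break ties by smallest node id):
  initial in-degrees: [1, 2, 1, 0, 2]
  ready (indeg=0): [3]
  pop 3: indeg[1]->1; indeg[2]->0 | ready=[2] | order so far=[3]
  pop 2: indeg[1]->0; indeg[4]->1 | ready=[1] | order so far=[3, 2]
  pop 1: indeg[4]->0 | ready=[4] | order so far=[3, 2, 1]
  pop 4: indeg[0]->0 | ready=[0] | order so far=[3, 2, 1, 4]
  pop 0: no out-edges | ready=[] | order so far=[3, 2, 1, 4, 0]
  Result: [3, 2, 1, 4, 0]

Answer: [3, 2, 1, 4, 0]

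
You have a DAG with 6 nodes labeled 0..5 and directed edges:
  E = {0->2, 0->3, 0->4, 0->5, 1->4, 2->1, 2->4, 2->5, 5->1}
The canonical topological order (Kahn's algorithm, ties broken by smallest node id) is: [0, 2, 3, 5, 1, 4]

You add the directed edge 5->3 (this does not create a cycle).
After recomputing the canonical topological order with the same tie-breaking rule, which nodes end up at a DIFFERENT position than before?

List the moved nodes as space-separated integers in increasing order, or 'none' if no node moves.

Answer: 1 3 5

Derivation:
Old toposort: [0, 2, 3, 5, 1, 4]
Added edge 5->3
Recompute Kahn (smallest-id tiebreak):
  initial in-degrees: [0, 2, 1, 2, 3, 2]
  ready (indeg=0): [0]
  pop 0: indeg[2]->0; indeg[3]->1; indeg[4]->2; indeg[5]->1 | ready=[2] | order so far=[0]
  pop 2: indeg[1]->1; indeg[4]->1; indeg[5]->0 | ready=[5] | order so far=[0, 2]
  pop 5: indeg[1]->0; indeg[3]->0 | ready=[1, 3] | order so far=[0, 2, 5]
  pop 1: indeg[4]->0 | ready=[3, 4] | order so far=[0, 2, 5, 1]
  pop 3: no out-edges | ready=[4] | order so far=[0, 2, 5, 1, 3]
  pop 4: no out-edges | ready=[] | order so far=[0, 2, 5, 1, 3, 4]
New canonical toposort: [0, 2, 5, 1, 3, 4]
Compare positions:
  Node 0: index 0 -> 0 (same)
  Node 1: index 4 -> 3 (moved)
  Node 2: index 1 -> 1 (same)
  Node 3: index 2 -> 4 (moved)
  Node 4: index 5 -> 5 (same)
  Node 5: index 3 -> 2 (moved)
Nodes that changed position: 1 3 5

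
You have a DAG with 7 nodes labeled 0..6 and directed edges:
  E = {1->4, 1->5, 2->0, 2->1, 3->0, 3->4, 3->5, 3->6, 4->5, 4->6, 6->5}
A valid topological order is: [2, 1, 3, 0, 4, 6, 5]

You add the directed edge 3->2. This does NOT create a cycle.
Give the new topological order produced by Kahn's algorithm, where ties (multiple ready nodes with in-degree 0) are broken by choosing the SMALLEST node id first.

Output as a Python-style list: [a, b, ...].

Old toposort: [2, 1, 3, 0, 4, 6, 5]
Added edge: 3->2
Position of 3 (2) > position of 2 (0). Must reorder: 3 must now come before 2.
Run Kahn's algorithm (break ties by smallest node id):
  initial in-degrees: [2, 1, 1, 0, 2, 4, 2]
  ready (indeg=0): [3]
  pop 3: indeg[0]->1; indeg[2]->0; indeg[4]->1; indeg[5]->3; indeg[6]->1 | ready=[2] | order so far=[3]
  pop 2: indeg[0]->0; indeg[1]->0 | ready=[0, 1] | order so far=[3, 2]
  pop 0: no out-edges | ready=[1] | order so far=[3, 2, 0]
  pop 1: indeg[4]->0; indeg[5]->2 | ready=[4] | order so far=[3, 2, 0, 1]
  pop 4: indeg[5]->1; indeg[6]->0 | ready=[6] | order so far=[3, 2, 0, 1, 4]
  pop 6: indeg[5]->0 | ready=[5] | order so far=[3, 2, 0, 1, 4, 6]
  pop 5: no out-edges | ready=[] | order so far=[3, 2, 0, 1, 4, 6, 5]
  Result: [3, 2, 0, 1, 4, 6, 5]

Answer: [3, 2, 0, 1, 4, 6, 5]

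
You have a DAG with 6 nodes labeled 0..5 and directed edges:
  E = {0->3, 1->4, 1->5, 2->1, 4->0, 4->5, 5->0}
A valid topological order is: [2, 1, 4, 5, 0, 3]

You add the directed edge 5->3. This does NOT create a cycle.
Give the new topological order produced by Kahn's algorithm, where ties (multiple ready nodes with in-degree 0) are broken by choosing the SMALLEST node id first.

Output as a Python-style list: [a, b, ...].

Answer: [2, 1, 4, 5, 0, 3]

Derivation:
Old toposort: [2, 1, 4, 5, 0, 3]
Added edge: 5->3
Position of 5 (3) < position of 3 (5). Old order still valid.
Run Kahn's algorithm (break ties by smallest node id):
  initial in-degrees: [2, 1, 0, 2, 1, 2]
  ready (indeg=0): [2]
  pop 2: indeg[1]->0 | ready=[1] | order so far=[2]
  pop 1: indeg[4]->0; indeg[5]->1 | ready=[4] | order so far=[2, 1]
  pop 4: indeg[0]->1; indeg[5]->0 | ready=[5] | order so far=[2, 1, 4]
  pop 5: indeg[0]->0; indeg[3]->1 | ready=[0] | order so far=[2, 1, 4, 5]
  pop 0: indeg[3]->0 | ready=[3] | order so far=[2, 1, 4, 5, 0]
  pop 3: no out-edges | ready=[] | order so far=[2, 1, 4, 5, 0, 3]
  Result: [2, 1, 4, 5, 0, 3]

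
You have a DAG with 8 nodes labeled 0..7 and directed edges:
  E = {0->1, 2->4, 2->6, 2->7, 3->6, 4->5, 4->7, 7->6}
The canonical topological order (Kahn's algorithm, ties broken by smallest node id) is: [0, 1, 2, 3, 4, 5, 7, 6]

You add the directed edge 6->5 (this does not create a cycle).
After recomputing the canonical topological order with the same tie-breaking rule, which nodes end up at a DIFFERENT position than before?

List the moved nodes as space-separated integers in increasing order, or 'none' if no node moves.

Answer: 5 6 7

Derivation:
Old toposort: [0, 1, 2, 3, 4, 5, 7, 6]
Added edge 6->5
Recompute Kahn (smallest-id tiebreak):
  initial in-degrees: [0, 1, 0, 0, 1, 2, 3, 2]
  ready (indeg=0): [0, 2, 3]
  pop 0: indeg[1]->0 | ready=[1, 2, 3] | order so far=[0]
  pop 1: no out-edges | ready=[2, 3] | order so far=[0, 1]
  pop 2: indeg[4]->0; indeg[6]->2; indeg[7]->1 | ready=[3, 4] | order so far=[0, 1, 2]
  pop 3: indeg[6]->1 | ready=[4] | order so far=[0, 1, 2, 3]
  pop 4: indeg[5]->1; indeg[7]->0 | ready=[7] | order so far=[0, 1, 2, 3, 4]
  pop 7: indeg[6]->0 | ready=[6] | order so far=[0, 1, 2, 3, 4, 7]
  pop 6: indeg[5]->0 | ready=[5] | order so far=[0, 1, 2, 3, 4, 7, 6]
  pop 5: no out-edges | ready=[] | order so far=[0, 1, 2, 3, 4, 7, 6, 5]
New canonical toposort: [0, 1, 2, 3, 4, 7, 6, 5]
Compare positions:
  Node 0: index 0 -> 0 (same)
  Node 1: index 1 -> 1 (same)
  Node 2: index 2 -> 2 (same)
  Node 3: index 3 -> 3 (same)
  Node 4: index 4 -> 4 (same)
  Node 5: index 5 -> 7 (moved)
  Node 6: index 7 -> 6 (moved)
  Node 7: index 6 -> 5 (moved)
Nodes that changed position: 5 6 7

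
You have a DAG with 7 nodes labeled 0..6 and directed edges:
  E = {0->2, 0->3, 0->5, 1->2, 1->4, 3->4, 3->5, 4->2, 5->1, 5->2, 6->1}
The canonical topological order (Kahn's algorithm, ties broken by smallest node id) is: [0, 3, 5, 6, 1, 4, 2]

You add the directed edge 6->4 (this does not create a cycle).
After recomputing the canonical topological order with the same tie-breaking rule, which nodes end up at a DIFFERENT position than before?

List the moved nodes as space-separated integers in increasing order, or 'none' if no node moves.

Old toposort: [0, 3, 5, 6, 1, 4, 2]
Added edge 6->4
Recompute Kahn (smallest-id tiebreak):
  initial in-degrees: [0, 2, 4, 1, 3, 2, 0]
  ready (indeg=0): [0, 6]
  pop 0: indeg[2]->3; indeg[3]->0; indeg[5]->1 | ready=[3, 6] | order so far=[0]
  pop 3: indeg[4]->2; indeg[5]->0 | ready=[5, 6] | order so far=[0, 3]
  pop 5: indeg[1]->1; indeg[2]->2 | ready=[6] | order so far=[0, 3, 5]
  pop 6: indeg[1]->0; indeg[4]->1 | ready=[1] | order so far=[0, 3, 5, 6]
  pop 1: indeg[2]->1; indeg[4]->0 | ready=[4] | order so far=[0, 3, 5, 6, 1]
  pop 4: indeg[2]->0 | ready=[2] | order so far=[0, 3, 5, 6, 1, 4]
  pop 2: no out-edges | ready=[] | order so far=[0, 3, 5, 6, 1, 4, 2]
New canonical toposort: [0, 3, 5, 6, 1, 4, 2]
Compare positions:
  Node 0: index 0 -> 0 (same)
  Node 1: index 4 -> 4 (same)
  Node 2: index 6 -> 6 (same)
  Node 3: index 1 -> 1 (same)
  Node 4: index 5 -> 5 (same)
  Node 5: index 2 -> 2 (same)
  Node 6: index 3 -> 3 (same)
Nodes that changed position: none

Answer: none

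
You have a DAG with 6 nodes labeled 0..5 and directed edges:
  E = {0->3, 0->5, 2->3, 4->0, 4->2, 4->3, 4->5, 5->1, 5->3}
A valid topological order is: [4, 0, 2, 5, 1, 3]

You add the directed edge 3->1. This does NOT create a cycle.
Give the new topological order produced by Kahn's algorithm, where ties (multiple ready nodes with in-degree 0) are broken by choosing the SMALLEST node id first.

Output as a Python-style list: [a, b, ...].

Old toposort: [4, 0, 2, 5, 1, 3]
Added edge: 3->1
Position of 3 (5) > position of 1 (4). Must reorder: 3 must now come before 1.
Run Kahn's algorithm (break ties by smallest node id):
  initial in-degrees: [1, 2, 1, 4, 0, 2]
  ready (indeg=0): [4]
  pop 4: indeg[0]->0; indeg[2]->0; indeg[3]->3; indeg[5]->1 | ready=[0, 2] | order so far=[4]
  pop 0: indeg[3]->2; indeg[5]->0 | ready=[2, 5] | order so far=[4, 0]
  pop 2: indeg[3]->1 | ready=[5] | order so far=[4, 0, 2]
  pop 5: indeg[1]->1; indeg[3]->0 | ready=[3] | order so far=[4, 0, 2, 5]
  pop 3: indeg[1]->0 | ready=[1] | order so far=[4, 0, 2, 5, 3]
  pop 1: no out-edges | ready=[] | order so far=[4, 0, 2, 5, 3, 1]
  Result: [4, 0, 2, 5, 3, 1]

Answer: [4, 0, 2, 5, 3, 1]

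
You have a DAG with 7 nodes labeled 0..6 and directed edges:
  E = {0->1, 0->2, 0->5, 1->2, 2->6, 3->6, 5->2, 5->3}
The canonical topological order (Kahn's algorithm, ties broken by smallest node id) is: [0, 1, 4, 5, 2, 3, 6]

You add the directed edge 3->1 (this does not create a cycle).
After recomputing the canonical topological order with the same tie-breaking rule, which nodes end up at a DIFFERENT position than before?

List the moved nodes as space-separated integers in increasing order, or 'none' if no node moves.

Answer: 1 2 3 4 5

Derivation:
Old toposort: [0, 1, 4, 5, 2, 3, 6]
Added edge 3->1
Recompute Kahn (smallest-id tiebreak):
  initial in-degrees: [0, 2, 3, 1, 0, 1, 2]
  ready (indeg=0): [0, 4]
  pop 0: indeg[1]->1; indeg[2]->2; indeg[5]->0 | ready=[4, 5] | order so far=[0]
  pop 4: no out-edges | ready=[5] | order so far=[0, 4]
  pop 5: indeg[2]->1; indeg[3]->0 | ready=[3] | order so far=[0, 4, 5]
  pop 3: indeg[1]->0; indeg[6]->1 | ready=[1] | order so far=[0, 4, 5, 3]
  pop 1: indeg[2]->0 | ready=[2] | order so far=[0, 4, 5, 3, 1]
  pop 2: indeg[6]->0 | ready=[6] | order so far=[0, 4, 5, 3, 1, 2]
  pop 6: no out-edges | ready=[] | order so far=[0, 4, 5, 3, 1, 2, 6]
New canonical toposort: [0, 4, 5, 3, 1, 2, 6]
Compare positions:
  Node 0: index 0 -> 0 (same)
  Node 1: index 1 -> 4 (moved)
  Node 2: index 4 -> 5 (moved)
  Node 3: index 5 -> 3 (moved)
  Node 4: index 2 -> 1 (moved)
  Node 5: index 3 -> 2 (moved)
  Node 6: index 6 -> 6 (same)
Nodes that changed position: 1 2 3 4 5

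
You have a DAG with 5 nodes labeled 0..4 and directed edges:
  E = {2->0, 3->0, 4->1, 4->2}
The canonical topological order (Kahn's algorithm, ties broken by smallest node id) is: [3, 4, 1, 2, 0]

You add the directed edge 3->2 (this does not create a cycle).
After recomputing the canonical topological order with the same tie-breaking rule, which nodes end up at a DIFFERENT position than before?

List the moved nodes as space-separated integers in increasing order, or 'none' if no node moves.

Answer: none

Derivation:
Old toposort: [3, 4, 1, 2, 0]
Added edge 3->2
Recompute Kahn (smallest-id tiebreak):
  initial in-degrees: [2, 1, 2, 0, 0]
  ready (indeg=0): [3, 4]
  pop 3: indeg[0]->1; indeg[2]->1 | ready=[4] | order so far=[3]
  pop 4: indeg[1]->0; indeg[2]->0 | ready=[1, 2] | order so far=[3, 4]
  pop 1: no out-edges | ready=[2] | order so far=[3, 4, 1]
  pop 2: indeg[0]->0 | ready=[0] | order so far=[3, 4, 1, 2]
  pop 0: no out-edges | ready=[] | order so far=[3, 4, 1, 2, 0]
New canonical toposort: [3, 4, 1, 2, 0]
Compare positions:
  Node 0: index 4 -> 4 (same)
  Node 1: index 2 -> 2 (same)
  Node 2: index 3 -> 3 (same)
  Node 3: index 0 -> 0 (same)
  Node 4: index 1 -> 1 (same)
Nodes that changed position: none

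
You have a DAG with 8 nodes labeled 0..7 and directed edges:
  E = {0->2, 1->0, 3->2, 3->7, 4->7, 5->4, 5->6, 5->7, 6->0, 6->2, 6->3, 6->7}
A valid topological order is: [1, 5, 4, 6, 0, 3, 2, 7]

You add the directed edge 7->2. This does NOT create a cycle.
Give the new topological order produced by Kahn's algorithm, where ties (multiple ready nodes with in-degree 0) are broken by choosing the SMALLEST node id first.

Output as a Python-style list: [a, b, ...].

Old toposort: [1, 5, 4, 6, 0, 3, 2, 7]
Added edge: 7->2
Position of 7 (7) > position of 2 (6). Must reorder: 7 must now come before 2.
Run Kahn's algorithm (break ties by smallest node id):
  initial in-degrees: [2, 0, 4, 1, 1, 0, 1, 4]
  ready (indeg=0): [1, 5]
  pop 1: indeg[0]->1 | ready=[5] | order so far=[1]
  pop 5: indeg[4]->0; indeg[6]->0; indeg[7]->3 | ready=[4, 6] | order so far=[1, 5]
  pop 4: indeg[7]->2 | ready=[6] | order so far=[1, 5, 4]
  pop 6: indeg[0]->0; indeg[2]->3; indeg[3]->0; indeg[7]->1 | ready=[0, 3] | order so far=[1, 5, 4, 6]
  pop 0: indeg[2]->2 | ready=[3] | order so far=[1, 5, 4, 6, 0]
  pop 3: indeg[2]->1; indeg[7]->0 | ready=[7] | order so far=[1, 5, 4, 6, 0, 3]
  pop 7: indeg[2]->0 | ready=[2] | order so far=[1, 5, 4, 6, 0, 3, 7]
  pop 2: no out-edges | ready=[] | order so far=[1, 5, 4, 6, 0, 3, 7, 2]
  Result: [1, 5, 4, 6, 0, 3, 7, 2]

Answer: [1, 5, 4, 6, 0, 3, 7, 2]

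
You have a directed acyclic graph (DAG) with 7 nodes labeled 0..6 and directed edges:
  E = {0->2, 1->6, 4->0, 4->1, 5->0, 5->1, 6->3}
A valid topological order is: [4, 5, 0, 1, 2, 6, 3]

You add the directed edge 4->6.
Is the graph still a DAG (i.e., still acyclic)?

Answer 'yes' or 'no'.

Answer: yes

Derivation:
Given toposort: [4, 5, 0, 1, 2, 6, 3]
Position of 4: index 0; position of 6: index 5
New edge 4->6: forward
Forward edge: respects the existing order. Still a DAG, same toposort still valid.
Still a DAG? yes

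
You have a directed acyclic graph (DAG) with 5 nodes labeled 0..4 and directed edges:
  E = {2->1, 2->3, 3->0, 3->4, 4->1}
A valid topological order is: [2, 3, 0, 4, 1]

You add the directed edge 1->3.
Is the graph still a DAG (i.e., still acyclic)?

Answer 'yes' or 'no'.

Answer: no

Derivation:
Given toposort: [2, 3, 0, 4, 1]
Position of 1: index 4; position of 3: index 1
New edge 1->3: backward (u after v in old order)
Backward edge: old toposort is now invalid. Check if this creates a cycle.
Does 3 already reach 1? Reachable from 3: [0, 1, 3, 4]. YES -> cycle!
Still a DAG? no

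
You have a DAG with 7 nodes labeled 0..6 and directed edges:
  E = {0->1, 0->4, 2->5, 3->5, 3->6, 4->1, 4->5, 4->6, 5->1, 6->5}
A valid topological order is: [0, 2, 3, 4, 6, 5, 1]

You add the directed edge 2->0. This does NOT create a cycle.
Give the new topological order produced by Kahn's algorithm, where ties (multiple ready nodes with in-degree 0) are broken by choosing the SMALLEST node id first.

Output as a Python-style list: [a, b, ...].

Answer: [2, 0, 3, 4, 6, 5, 1]

Derivation:
Old toposort: [0, 2, 3, 4, 6, 5, 1]
Added edge: 2->0
Position of 2 (1) > position of 0 (0). Must reorder: 2 must now come before 0.
Run Kahn's algorithm (break ties by smallest node id):
  initial in-degrees: [1, 3, 0, 0, 1, 4, 2]
  ready (indeg=0): [2, 3]
  pop 2: indeg[0]->0; indeg[5]->3 | ready=[0, 3] | order so far=[2]
  pop 0: indeg[1]->2; indeg[4]->0 | ready=[3, 4] | order so far=[2, 0]
  pop 3: indeg[5]->2; indeg[6]->1 | ready=[4] | order so far=[2, 0, 3]
  pop 4: indeg[1]->1; indeg[5]->1; indeg[6]->0 | ready=[6] | order so far=[2, 0, 3, 4]
  pop 6: indeg[5]->0 | ready=[5] | order so far=[2, 0, 3, 4, 6]
  pop 5: indeg[1]->0 | ready=[1] | order so far=[2, 0, 3, 4, 6, 5]
  pop 1: no out-edges | ready=[] | order so far=[2, 0, 3, 4, 6, 5, 1]
  Result: [2, 0, 3, 4, 6, 5, 1]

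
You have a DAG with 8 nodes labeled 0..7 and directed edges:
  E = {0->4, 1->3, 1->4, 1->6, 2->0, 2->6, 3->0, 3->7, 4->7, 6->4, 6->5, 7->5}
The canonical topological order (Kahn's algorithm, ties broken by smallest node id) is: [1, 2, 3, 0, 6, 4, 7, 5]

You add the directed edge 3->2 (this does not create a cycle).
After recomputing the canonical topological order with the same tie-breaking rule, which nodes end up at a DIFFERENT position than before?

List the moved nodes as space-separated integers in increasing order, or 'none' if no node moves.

Answer: 2 3

Derivation:
Old toposort: [1, 2, 3, 0, 6, 4, 7, 5]
Added edge 3->2
Recompute Kahn (smallest-id tiebreak):
  initial in-degrees: [2, 0, 1, 1, 3, 2, 2, 2]
  ready (indeg=0): [1]
  pop 1: indeg[3]->0; indeg[4]->2; indeg[6]->1 | ready=[3] | order so far=[1]
  pop 3: indeg[0]->1; indeg[2]->0; indeg[7]->1 | ready=[2] | order so far=[1, 3]
  pop 2: indeg[0]->0; indeg[6]->0 | ready=[0, 6] | order so far=[1, 3, 2]
  pop 0: indeg[4]->1 | ready=[6] | order so far=[1, 3, 2, 0]
  pop 6: indeg[4]->0; indeg[5]->1 | ready=[4] | order so far=[1, 3, 2, 0, 6]
  pop 4: indeg[7]->0 | ready=[7] | order so far=[1, 3, 2, 0, 6, 4]
  pop 7: indeg[5]->0 | ready=[5] | order so far=[1, 3, 2, 0, 6, 4, 7]
  pop 5: no out-edges | ready=[] | order so far=[1, 3, 2, 0, 6, 4, 7, 5]
New canonical toposort: [1, 3, 2, 0, 6, 4, 7, 5]
Compare positions:
  Node 0: index 3 -> 3 (same)
  Node 1: index 0 -> 0 (same)
  Node 2: index 1 -> 2 (moved)
  Node 3: index 2 -> 1 (moved)
  Node 4: index 5 -> 5 (same)
  Node 5: index 7 -> 7 (same)
  Node 6: index 4 -> 4 (same)
  Node 7: index 6 -> 6 (same)
Nodes that changed position: 2 3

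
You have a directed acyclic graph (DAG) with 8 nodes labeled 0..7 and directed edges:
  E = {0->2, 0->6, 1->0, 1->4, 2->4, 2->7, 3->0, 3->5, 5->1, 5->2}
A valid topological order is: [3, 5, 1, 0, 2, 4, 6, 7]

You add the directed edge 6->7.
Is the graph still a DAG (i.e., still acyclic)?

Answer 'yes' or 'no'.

Answer: yes

Derivation:
Given toposort: [3, 5, 1, 0, 2, 4, 6, 7]
Position of 6: index 6; position of 7: index 7
New edge 6->7: forward
Forward edge: respects the existing order. Still a DAG, same toposort still valid.
Still a DAG? yes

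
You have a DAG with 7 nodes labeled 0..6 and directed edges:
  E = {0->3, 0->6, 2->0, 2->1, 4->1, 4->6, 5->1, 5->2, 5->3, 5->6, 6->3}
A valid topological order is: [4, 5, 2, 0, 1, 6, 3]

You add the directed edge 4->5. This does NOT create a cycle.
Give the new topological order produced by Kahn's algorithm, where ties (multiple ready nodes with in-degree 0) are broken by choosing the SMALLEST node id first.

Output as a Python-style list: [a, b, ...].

Old toposort: [4, 5, 2, 0, 1, 6, 3]
Added edge: 4->5
Position of 4 (0) < position of 5 (1). Old order still valid.
Run Kahn's algorithm (break ties by smallest node id):
  initial in-degrees: [1, 3, 1, 3, 0, 1, 3]
  ready (indeg=0): [4]
  pop 4: indeg[1]->2; indeg[5]->0; indeg[6]->2 | ready=[5] | order so far=[4]
  pop 5: indeg[1]->1; indeg[2]->0; indeg[3]->2; indeg[6]->1 | ready=[2] | order so far=[4, 5]
  pop 2: indeg[0]->0; indeg[1]->0 | ready=[0, 1] | order so far=[4, 5, 2]
  pop 0: indeg[3]->1; indeg[6]->0 | ready=[1, 6] | order so far=[4, 5, 2, 0]
  pop 1: no out-edges | ready=[6] | order so far=[4, 5, 2, 0, 1]
  pop 6: indeg[3]->0 | ready=[3] | order so far=[4, 5, 2, 0, 1, 6]
  pop 3: no out-edges | ready=[] | order so far=[4, 5, 2, 0, 1, 6, 3]
  Result: [4, 5, 2, 0, 1, 6, 3]

Answer: [4, 5, 2, 0, 1, 6, 3]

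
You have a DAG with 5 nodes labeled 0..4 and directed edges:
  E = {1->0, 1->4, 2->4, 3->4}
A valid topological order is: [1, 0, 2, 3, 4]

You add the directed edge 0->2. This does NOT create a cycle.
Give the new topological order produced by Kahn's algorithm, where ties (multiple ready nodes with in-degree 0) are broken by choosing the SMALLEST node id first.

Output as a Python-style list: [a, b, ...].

Old toposort: [1, 0, 2, 3, 4]
Added edge: 0->2
Position of 0 (1) < position of 2 (2). Old order still valid.
Run Kahn's algorithm (break ties by smallest node id):
  initial in-degrees: [1, 0, 1, 0, 3]
  ready (indeg=0): [1, 3]
  pop 1: indeg[0]->0; indeg[4]->2 | ready=[0, 3] | order so far=[1]
  pop 0: indeg[2]->0 | ready=[2, 3] | order so far=[1, 0]
  pop 2: indeg[4]->1 | ready=[3] | order so far=[1, 0, 2]
  pop 3: indeg[4]->0 | ready=[4] | order so far=[1, 0, 2, 3]
  pop 4: no out-edges | ready=[] | order so far=[1, 0, 2, 3, 4]
  Result: [1, 0, 2, 3, 4]

Answer: [1, 0, 2, 3, 4]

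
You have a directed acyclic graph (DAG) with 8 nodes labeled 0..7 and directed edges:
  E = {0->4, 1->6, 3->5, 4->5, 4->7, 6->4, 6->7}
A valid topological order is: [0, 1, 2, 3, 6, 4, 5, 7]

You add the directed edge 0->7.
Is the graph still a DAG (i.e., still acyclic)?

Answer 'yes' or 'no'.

Given toposort: [0, 1, 2, 3, 6, 4, 5, 7]
Position of 0: index 0; position of 7: index 7
New edge 0->7: forward
Forward edge: respects the existing order. Still a DAG, same toposort still valid.
Still a DAG? yes

Answer: yes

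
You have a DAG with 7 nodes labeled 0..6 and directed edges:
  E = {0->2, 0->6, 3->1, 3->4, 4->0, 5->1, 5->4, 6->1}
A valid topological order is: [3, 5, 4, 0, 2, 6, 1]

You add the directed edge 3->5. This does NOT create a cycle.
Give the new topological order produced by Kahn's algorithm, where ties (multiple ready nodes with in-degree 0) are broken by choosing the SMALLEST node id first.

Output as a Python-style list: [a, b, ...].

Old toposort: [3, 5, 4, 0, 2, 6, 1]
Added edge: 3->5
Position of 3 (0) < position of 5 (1). Old order still valid.
Run Kahn's algorithm (break ties by smallest node id):
  initial in-degrees: [1, 3, 1, 0, 2, 1, 1]
  ready (indeg=0): [3]
  pop 3: indeg[1]->2; indeg[4]->1; indeg[5]->0 | ready=[5] | order so far=[3]
  pop 5: indeg[1]->1; indeg[4]->0 | ready=[4] | order so far=[3, 5]
  pop 4: indeg[0]->0 | ready=[0] | order so far=[3, 5, 4]
  pop 0: indeg[2]->0; indeg[6]->0 | ready=[2, 6] | order so far=[3, 5, 4, 0]
  pop 2: no out-edges | ready=[6] | order so far=[3, 5, 4, 0, 2]
  pop 6: indeg[1]->0 | ready=[1] | order so far=[3, 5, 4, 0, 2, 6]
  pop 1: no out-edges | ready=[] | order so far=[3, 5, 4, 0, 2, 6, 1]
  Result: [3, 5, 4, 0, 2, 6, 1]

Answer: [3, 5, 4, 0, 2, 6, 1]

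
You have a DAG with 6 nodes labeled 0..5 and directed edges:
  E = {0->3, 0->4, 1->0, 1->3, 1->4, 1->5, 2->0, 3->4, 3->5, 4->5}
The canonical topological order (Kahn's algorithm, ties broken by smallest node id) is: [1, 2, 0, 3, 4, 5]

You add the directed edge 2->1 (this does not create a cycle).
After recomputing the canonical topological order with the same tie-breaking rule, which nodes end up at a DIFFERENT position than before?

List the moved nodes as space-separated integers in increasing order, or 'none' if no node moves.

Answer: 1 2

Derivation:
Old toposort: [1, 2, 0, 3, 4, 5]
Added edge 2->1
Recompute Kahn (smallest-id tiebreak):
  initial in-degrees: [2, 1, 0, 2, 3, 3]
  ready (indeg=0): [2]
  pop 2: indeg[0]->1; indeg[1]->0 | ready=[1] | order so far=[2]
  pop 1: indeg[0]->0; indeg[3]->1; indeg[4]->2; indeg[5]->2 | ready=[0] | order so far=[2, 1]
  pop 0: indeg[3]->0; indeg[4]->1 | ready=[3] | order so far=[2, 1, 0]
  pop 3: indeg[4]->0; indeg[5]->1 | ready=[4] | order so far=[2, 1, 0, 3]
  pop 4: indeg[5]->0 | ready=[5] | order so far=[2, 1, 0, 3, 4]
  pop 5: no out-edges | ready=[] | order so far=[2, 1, 0, 3, 4, 5]
New canonical toposort: [2, 1, 0, 3, 4, 5]
Compare positions:
  Node 0: index 2 -> 2 (same)
  Node 1: index 0 -> 1 (moved)
  Node 2: index 1 -> 0 (moved)
  Node 3: index 3 -> 3 (same)
  Node 4: index 4 -> 4 (same)
  Node 5: index 5 -> 5 (same)
Nodes that changed position: 1 2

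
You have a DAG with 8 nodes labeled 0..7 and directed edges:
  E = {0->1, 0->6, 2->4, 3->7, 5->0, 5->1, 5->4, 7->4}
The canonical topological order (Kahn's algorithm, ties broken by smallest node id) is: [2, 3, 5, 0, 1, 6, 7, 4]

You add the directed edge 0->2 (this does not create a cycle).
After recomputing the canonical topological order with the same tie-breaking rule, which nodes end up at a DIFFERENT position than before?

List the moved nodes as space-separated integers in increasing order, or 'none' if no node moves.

Old toposort: [2, 3, 5, 0, 1, 6, 7, 4]
Added edge 0->2
Recompute Kahn (smallest-id tiebreak):
  initial in-degrees: [1, 2, 1, 0, 3, 0, 1, 1]
  ready (indeg=0): [3, 5]
  pop 3: indeg[7]->0 | ready=[5, 7] | order so far=[3]
  pop 5: indeg[0]->0; indeg[1]->1; indeg[4]->2 | ready=[0, 7] | order so far=[3, 5]
  pop 0: indeg[1]->0; indeg[2]->0; indeg[6]->0 | ready=[1, 2, 6, 7] | order so far=[3, 5, 0]
  pop 1: no out-edges | ready=[2, 6, 7] | order so far=[3, 5, 0, 1]
  pop 2: indeg[4]->1 | ready=[6, 7] | order so far=[3, 5, 0, 1, 2]
  pop 6: no out-edges | ready=[7] | order so far=[3, 5, 0, 1, 2, 6]
  pop 7: indeg[4]->0 | ready=[4] | order so far=[3, 5, 0, 1, 2, 6, 7]
  pop 4: no out-edges | ready=[] | order so far=[3, 5, 0, 1, 2, 6, 7, 4]
New canonical toposort: [3, 5, 0, 1, 2, 6, 7, 4]
Compare positions:
  Node 0: index 3 -> 2 (moved)
  Node 1: index 4 -> 3 (moved)
  Node 2: index 0 -> 4 (moved)
  Node 3: index 1 -> 0 (moved)
  Node 4: index 7 -> 7 (same)
  Node 5: index 2 -> 1 (moved)
  Node 6: index 5 -> 5 (same)
  Node 7: index 6 -> 6 (same)
Nodes that changed position: 0 1 2 3 5

Answer: 0 1 2 3 5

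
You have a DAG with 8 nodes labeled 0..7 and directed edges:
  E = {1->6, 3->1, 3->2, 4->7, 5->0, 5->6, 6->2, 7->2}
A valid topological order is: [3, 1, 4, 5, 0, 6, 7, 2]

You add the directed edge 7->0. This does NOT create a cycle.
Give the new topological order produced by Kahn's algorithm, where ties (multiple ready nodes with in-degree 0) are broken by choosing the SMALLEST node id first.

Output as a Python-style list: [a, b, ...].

Old toposort: [3, 1, 4, 5, 0, 6, 7, 2]
Added edge: 7->0
Position of 7 (6) > position of 0 (4). Must reorder: 7 must now come before 0.
Run Kahn's algorithm (break ties by smallest node id):
  initial in-degrees: [2, 1, 3, 0, 0, 0, 2, 1]
  ready (indeg=0): [3, 4, 5]
  pop 3: indeg[1]->0; indeg[2]->2 | ready=[1, 4, 5] | order so far=[3]
  pop 1: indeg[6]->1 | ready=[4, 5] | order so far=[3, 1]
  pop 4: indeg[7]->0 | ready=[5, 7] | order so far=[3, 1, 4]
  pop 5: indeg[0]->1; indeg[6]->0 | ready=[6, 7] | order so far=[3, 1, 4, 5]
  pop 6: indeg[2]->1 | ready=[7] | order so far=[3, 1, 4, 5, 6]
  pop 7: indeg[0]->0; indeg[2]->0 | ready=[0, 2] | order so far=[3, 1, 4, 5, 6, 7]
  pop 0: no out-edges | ready=[2] | order so far=[3, 1, 4, 5, 6, 7, 0]
  pop 2: no out-edges | ready=[] | order so far=[3, 1, 4, 5, 6, 7, 0, 2]
  Result: [3, 1, 4, 5, 6, 7, 0, 2]

Answer: [3, 1, 4, 5, 6, 7, 0, 2]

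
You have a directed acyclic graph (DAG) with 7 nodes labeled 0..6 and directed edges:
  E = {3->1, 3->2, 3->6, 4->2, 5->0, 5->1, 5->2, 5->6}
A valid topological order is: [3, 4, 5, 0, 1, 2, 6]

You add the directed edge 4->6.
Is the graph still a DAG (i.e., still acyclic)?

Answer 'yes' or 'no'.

Answer: yes

Derivation:
Given toposort: [3, 4, 5, 0, 1, 2, 6]
Position of 4: index 1; position of 6: index 6
New edge 4->6: forward
Forward edge: respects the existing order. Still a DAG, same toposort still valid.
Still a DAG? yes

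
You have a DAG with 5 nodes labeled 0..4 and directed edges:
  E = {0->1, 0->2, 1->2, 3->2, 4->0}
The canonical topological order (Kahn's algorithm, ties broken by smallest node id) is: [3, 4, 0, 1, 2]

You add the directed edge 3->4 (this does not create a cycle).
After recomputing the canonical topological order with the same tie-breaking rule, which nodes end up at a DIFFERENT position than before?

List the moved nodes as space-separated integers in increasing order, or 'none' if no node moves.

Answer: none

Derivation:
Old toposort: [3, 4, 0, 1, 2]
Added edge 3->4
Recompute Kahn (smallest-id tiebreak):
  initial in-degrees: [1, 1, 3, 0, 1]
  ready (indeg=0): [3]
  pop 3: indeg[2]->2; indeg[4]->0 | ready=[4] | order so far=[3]
  pop 4: indeg[0]->0 | ready=[0] | order so far=[3, 4]
  pop 0: indeg[1]->0; indeg[2]->1 | ready=[1] | order so far=[3, 4, 0]
  pop 1: indeg[2]->0 | ready=[2] | order so far=[3, 4, 0, 1]
  pop 2: no out-edges | ready=[] | order so far=[3, 4, 0, 1, 2]
New canonical toposort: [3, 4, 0, 1, 2]
Compare positions:
  Node 0: index 2 -> 2 (same)
  Node 1: index 3 -> 3 (same)
  Node 2: index 4 -> 4 (same)
  Node 3: index 0 -> 0 (same)
  Node 4: index 1 -> 1 (same)
Nodes that changed position: none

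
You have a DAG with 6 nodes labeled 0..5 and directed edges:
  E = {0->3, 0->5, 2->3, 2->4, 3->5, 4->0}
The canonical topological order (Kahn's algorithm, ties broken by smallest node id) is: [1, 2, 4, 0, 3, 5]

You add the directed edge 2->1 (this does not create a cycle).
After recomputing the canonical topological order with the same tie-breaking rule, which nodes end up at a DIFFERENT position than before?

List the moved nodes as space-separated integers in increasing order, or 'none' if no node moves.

Old toposort: [1, 2, 4, 0, 3, 5]
Added edge 2->1
Recompute Kahn (smallest-id tiebreak):
  initial in-degrees: [1, 1, 0, 2, 1, 2]
  ready (indeg=0): [2]
  pop 2: indeg[1]->0; indeg[3]->1; indeg[4]->0 | ready=[1, 4] | order so far=[2]
  pop 1: no out-edges | ready=[4] | order so far=[2, 1]
  pop 4: indeg[0]->0 | ready=[0] | order so far=[2, 1, 4]
  pop 0: indeg[3]->0; indeg[5]->1 | ready=[3] | order so far=[2, 1, 4, 0]
  pop 3: indeg[5]->0 | ready=[5] | order so far=[2, 1, 4, 0, 3]
  pop 5: no out-edges | ready=[] | order so far=[2, 1, 4, 0, 3, 5]
New canonical toposort: [2, 1, 4, 0, 3, 5]
Compare positions:
  Node 0: index 3 -> 3 (same)
  Node 1: index 0 -> 1 (moved)
  Node 2: index 1 -> 0 (moved)
  Node 3: index 4 -> 4 (same)
  Node 4: index 2 -> 2 (same)
  Node 5: index 5 -> 5 (same)
Nodes that changed position: 1 2

Answer: 1 2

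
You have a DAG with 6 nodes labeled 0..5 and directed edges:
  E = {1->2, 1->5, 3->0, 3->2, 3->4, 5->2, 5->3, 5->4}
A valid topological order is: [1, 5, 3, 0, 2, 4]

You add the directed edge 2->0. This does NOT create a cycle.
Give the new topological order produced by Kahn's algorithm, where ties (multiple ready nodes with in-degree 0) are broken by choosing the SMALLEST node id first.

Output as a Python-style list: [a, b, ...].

Answer: [1, 5, 3, 2, 0, 4]

Derivation:
Old toposort: [1, 5, 3, 0, 2, 4]
Added edge: 2->0
Position of 2 (4) > position of 0 (3). Must reorder: 2 must now come before 0.
Run Kahn's algorithm (break ties by smallest node id):
  initial in-degrees: [2, 0, 3, 1, 2, 1]
  ready (indeg=0): [1]
  pop 1: indeg[2]->2; indeg[5]->0 | ready=[5] | order so far=[1]
  pop 5: indeg[2]->1; indeg[3]->0; indeg[4]->1 | ready=[3] | order so far=[1, 5]
  pop 3: indeg[0]->1; indeg[2]->0; indeg[4]->0 | ready=[2, 4] | order so far=[1, 5, 3]
  pop 2: indeg[0]->0 | ready=[0, 4] | order so far=[1, 5, 3, 2]
  pop 0: no out-edges | ready=[4] | order so far=[1, 5, 3, 2, 0]
  pop 4: no out-edges | ready=[] | order so far=[1, 5, 3, 2, 0, 4]
  Result: [1, 5, 3, 2, 0, 4]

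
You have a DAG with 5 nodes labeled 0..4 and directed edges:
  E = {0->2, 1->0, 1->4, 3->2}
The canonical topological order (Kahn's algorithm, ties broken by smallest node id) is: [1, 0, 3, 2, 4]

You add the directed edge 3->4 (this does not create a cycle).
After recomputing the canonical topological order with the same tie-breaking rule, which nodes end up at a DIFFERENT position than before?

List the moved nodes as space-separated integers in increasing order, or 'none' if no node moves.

Old toposort: [1, 0, 3, 2, 4]
Added edge 3->4
Recompute Kahn (smallest-id tiebreak):
  initial in-degrees: [1, 0, 2, 0, 2]
  ready (indeg=0): [1, 3]
  pop 1: indeg[0]->0; indeg[4]->1 | ready=[0, 3] | order so far=[1]
  pop 0: indeg[2]->1 | ready=[3] | order so far=[1, 0]
  pop 3: indeg[2]->0; indeg[4]->0 | ready=[2, 4] | order so far=[1, 0, 3]
  pop 2: no out-edges | ready=[4] | order so far=[1, 0, 3, 2]
  pop 4: no out-edges | ready=[] | order so far=[1, 0, 3, 2, 4]
New canonical toposort: [1, 0, 3, 2, 4]
Compare positions:
  Node 0: index 1 -> 1 (same)
  Node 1: index 0 -> 0 (same)
  Node 2: index 3 -> 3 (same)
  Node 3: index 2 -> 2 (same)
  Node 4: index 4 -> 4 (same)
Nodes that changed position: none

Answer: none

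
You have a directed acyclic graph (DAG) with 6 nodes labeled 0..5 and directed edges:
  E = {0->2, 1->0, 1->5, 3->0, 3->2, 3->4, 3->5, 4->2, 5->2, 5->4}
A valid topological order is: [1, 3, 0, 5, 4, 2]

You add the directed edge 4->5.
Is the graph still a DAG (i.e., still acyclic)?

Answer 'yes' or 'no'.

Given toposort: [1, 3, 0, 5, 4, 2]
Position of 4: index 4; position of 5: index 3
New edge 4->5: backward (u after v in old order)
Backward edge: old toposort is now invalid. Check if this creates a cycle.
Does 5 already reach 4? Reachable from 5: [2, 4, 5]. YES -> cycle!
Still a DAG? no

Answer: no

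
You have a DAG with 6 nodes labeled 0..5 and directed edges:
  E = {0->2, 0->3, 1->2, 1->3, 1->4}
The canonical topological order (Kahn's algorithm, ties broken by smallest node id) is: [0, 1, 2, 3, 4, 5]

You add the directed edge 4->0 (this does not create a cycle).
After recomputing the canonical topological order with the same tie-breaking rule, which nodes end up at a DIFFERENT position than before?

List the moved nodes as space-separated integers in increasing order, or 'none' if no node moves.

Answer: 0 1 2 3 4

Derivation:
Old toposort: [0, 1, 2, 3, 4, 5]
Added edge 4->0
Recompute Kahn (smallest-id tiebreak):
  initial in-degrees: [1, 0, 2, 2, 1, 0]
  ready (indeg=0): [1, 5]
  pop 1: indeg[2]->1; indeg[3]->1; indeg[4]->0 | ready=[4, 5] | order so far=[1]
  pop 4: indeg[0]->0 | ready=[0, 5] | order so far=[1, 4]
  pop 0: indeg[2]->0; indeg[3]->0 | ready=[2, 3, 5] | order so far=[1, 4, 0]
  pop 2: no out-edges | ready=[3, 5] | order so far=[1, 4, 0, 2]
  pop 3: no out-edges | ready=[5] | order so far=[1, 4, 0, 2, 3]
  pop 5: no out-edges | ready=[] | order so far=[1, 4, 0, 2, 3, 5]
New canonical toposort: [1, 4, 0, 2, 3, 5]
Compare positions:
  Node 0: index 0 -> 2 (moved)
  Node 1: index 1 -> 0 (moved)
  Node 2: index 2 -> 3 (moved)
  Node 3: index 3 -> 4 (moved)
  Node 4: index 4 -> 1 (moved)
  Node 5: index 5 -> 5 (same)
Nodes that changed position: 0 1 2 3 4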